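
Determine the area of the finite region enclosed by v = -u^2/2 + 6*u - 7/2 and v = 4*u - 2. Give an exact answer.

Set the curves equal: -u^2/2 + 6*u - 7/2 = 4*u - 2, so -u^2/2 + 2*u - 3/2 = 0, which factors as -(u - 3)*(u - 1)/2 = 0. The curves meet at u = 1, 3.
On [1, 3], v = -u^2/2 + 6*u - 7/2 is on top; that piece has area ∫[1,3] (-u^2/2 + 2*u - 3/2) du = 2/3.

2/3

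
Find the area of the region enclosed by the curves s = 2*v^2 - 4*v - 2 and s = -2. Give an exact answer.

8/3

Both boundary curves give s as a function of v, so integrate with respect to v. Setting them equal: 2*v^2 - 4*v = 0, i.e. 2*v*(v - 2) = 0, so they meet at v = 0, 2.
For v in [0, 2], s = 2*v^2 - 4*v - 2 is on the left; area = ∫[0,2] (-(2*v^2 - 4*v)) dv = 8/3.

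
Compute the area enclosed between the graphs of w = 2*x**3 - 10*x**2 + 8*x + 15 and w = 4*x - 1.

253/6

Set the curves equal: 2*x**3 - 10*x**2 + 8*x + 15 = 4*x - 1, so 2*x**3 - 10*x**2 + 4*x + 16 = 0, which factors as 2*(x - 4)*(x - 2)*(x + 1) = 0. The curves meet at x = -1, 2, 4.
On [-1, 2], w = 2*x**3 - 10*x**2 + 8*x + 15 is on top; that piece has area ∫[-1,2] (2*x**3 - 10*x**2 + 4*x + 16) dx = 63/2.
On [2, 4], w = 4*x - 1 is on top; that piece has area ∫[2,4] (-(2*x**3 - 10*x**2 + 4*x + 16)) dx = 32/3.
Total enclosed area = 63/2 + 32/3 = 253/6.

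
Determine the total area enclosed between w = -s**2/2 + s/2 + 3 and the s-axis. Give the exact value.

125/12

The curve meets the s-axis where -s**2/2 + s/2 + 3 = 0, i.e. -(s - 3)*(s + 2)/2 = 0, at s = -2, 3.
On [-2, 3] the curve lies above the axis; ∫[-2,3] (-s**2/2 + s/2 + 3) ds = 125/12, giving area 125/12.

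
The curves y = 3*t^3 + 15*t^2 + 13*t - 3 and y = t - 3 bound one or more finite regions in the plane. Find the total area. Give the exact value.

Set the curves equal: 3*t^3 + 15*t^2 + 13*t - 3 = t - 3, so 3*t^3 + 15*t^2 + 12*t = 0, which factors as 3*t*(t + 1)*(t + 4) = 0. The curves meet at t = -4, -1, 0.
On [-4, -1], y = 3*t^3 + 15*t^2 + 13*t - 3 is on top; that piece has area ∫[-4,-1] (3*t^3 + 15*t^2 + 12*t) dt = 135/4.
On [-1, 0], y = t - 3 is on top; that piece has area ∫[-1,0] (-(3*t^3 + 15*t^2 + 12*t)) dt = 7/4.
Total enclosed area = 135/4 + 7/4 = 71/2.

71/2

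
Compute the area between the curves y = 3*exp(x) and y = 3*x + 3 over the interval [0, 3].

-51/2 + 3*exp(3)

On [0, 3], (3*exp(x)) - (3*x + 3) = -3*x + 3*exp(x) - 3 is ≥ 0 throughout, so the area is a single integral of |-3*x + 3*exp(x) - 3|.
∫[0,3] (-3*x + 3*exp(x) - 3) dx = -51/2 + 3*exp(3).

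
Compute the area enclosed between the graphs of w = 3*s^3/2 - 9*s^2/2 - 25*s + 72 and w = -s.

1551/4

Set the curves equal: 3*s^3/2 - 9*s^2/2 - 25*s + 72 = -s, so 3*s^3/2 - 9*s^2/2 - 24*s + 72 = 0, which factors as 3*(s - 4)*(s - 3)*(s + 4)/2 = 0. The curves meet at s = -4, 3, 4.
On [-4, 3], w = 3*s^3/2 - 9*s^2/2 - 25*s + 72 is on top; that piece has area ∫[-4,3] (3*s^3/2 - 9*s^2/2 - 24*s + 72) ds = 3087/8.
On [3, 4], w = -s is on top; that piece has area ∫[3,4] (-(3*s^3/2 - 9*s^2/2 - 24*s + 72)) ds = 15/8.
Total enclosed area = 3087/8 + 15/8 = 1551/4.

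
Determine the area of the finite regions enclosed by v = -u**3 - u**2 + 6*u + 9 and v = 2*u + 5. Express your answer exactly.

Set the curves equal: -u**3 - u**2 + 6*u + 9 = 2*u + 5, so -u**3 - u**2 + 4*u + 4 = 0, which factors as -(u - 2)*(u + 1)*(u + 2) = 0. The curves meet at u = -2, -1, 2.
On [-2, -1], v = 2*u + 5 is on top; that piece has area ∫[-2,-1] (-(-u**3 - u**2 + 4*u + 4)) du = 7/12.
On [-1, 2], v = -u**3 - u**2 + 6*u + 9 is on top; that piece has area ∫[-1,2] (-u**3 - u**2 + 4*u + 4) du = 45/4.
Total enclosed area = 7/12 + 45/4 = 71/6.

71/6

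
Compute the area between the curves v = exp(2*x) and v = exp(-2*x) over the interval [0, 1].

-1 + exp(-2)/2 + exp(2)/2

On [0, 1], (exp(2*x)) - (exp(-2*x)) = exp(2*x) - exp(-2*x) is ≥ 0 throughout, so the area is a single integral of |exp(2*x) - exp(-2*x)|.
∫[0,1] (exp(2*x) - exp(-2*x)) dx = -1 + exp(-2)/2 + exp(2)/2.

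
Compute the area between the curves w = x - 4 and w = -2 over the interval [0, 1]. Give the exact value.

3/2

On [0, 1], (x - 4) - (-2) = x - 2 is ≤ 0 throughout, so the area is a single integral of |x - 2|.
∫[0,1] (x - 2) dx = -3/2; the area of that piece is 3/2.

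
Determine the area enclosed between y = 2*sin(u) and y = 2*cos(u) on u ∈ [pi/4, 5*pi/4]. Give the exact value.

4*sqrt(2)

On [pi/4, 5*pi/4], (2*sin(u)) - (2*cos(u)) = 2*sin(u) - 2*cos(u) is ≥ 0 throughout, so the area is a single integral of |2*sin(u) - 2*cos(u)|.
∫[pi/4,5*pi/4] (2*sin(u) - 2*cos(u)) du = 4*sqrt(2).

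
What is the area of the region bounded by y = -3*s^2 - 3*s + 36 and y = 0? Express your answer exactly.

Set the curves equal: -3*s^2 - 3*s + 36 = 0, so -3*s^2 - 3*s + 36 = 0, which factors as -3*(s - 3)*(s + 4) = 0. The curves meet at s = -4, 3.
On [-4, 3], y = -3*s^2 - 3*s + 36 is on top; that piece has area ∫[-4,3] (-3*s^2 - 3*s + 36) ds = 343/2.

343/2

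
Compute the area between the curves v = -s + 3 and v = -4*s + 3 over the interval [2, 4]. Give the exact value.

18

On [2, 4], (-s + 3) - (-4*s + 3) = 3*s is ≥ 0 throughout, so the area is a single integral of |3*s|.
∫[2,4] (3*s) ds = 18.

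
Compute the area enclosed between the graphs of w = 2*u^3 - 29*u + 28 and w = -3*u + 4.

Set the curves equal: 2*u^3 - 29*u + 28 = -3*u + 4, so 2*u^3 - 26*u + 24 = 0, which factors as 2*(u - 3)*(u - 1)*(u + 4) = 0. The curves meet at u = -4, 1, 3.
On [-4, 1], w = 2*u^3 - 29*u + 28 is on top; that piece has area ∫[-4,1] (2*u^3 - 26*u + 24) du = 375/2.
On [1, 3], w = -3*u + 4 is on top; that piece has area ∫[1,3] (-(2*u^3 - 26*u + 24)) du = 16.
Total enclosed area = 375/2 + 16 = 407/2.

407/2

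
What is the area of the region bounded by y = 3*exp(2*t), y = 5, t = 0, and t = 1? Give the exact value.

The difference (3*exp(2*t)) - (5) = 3*exp(2*t) - 5 changes sign at t = -log(3)/2 + log(5)/2 inside [0, 1], so split the integral there.
∫[0,-log(3)/2 + log(5)/2] (3*exp(2*t) - 5) dt = log(9*sqrt(15)/125) + 1; the area of that piece is -1 + log(25*sqrt(15)/27).
∫[-log(3)/2 + log(5)/2,1] (3*exp(2*t) - 5) dt = -15/2 - 5*log(3)/2 + 5*log(5)/2 + 3*exp(2)/2.
Total area = (-1 + log(25*sqrt(15)/27)) + (-15/2 - 5*log(3)/2 + 5*log(5)/2 + 3*exp(2)/2) = -17/2 - 11*log(3)/2 + log(15)/2 + 9*log(5)/2 + 3*exp(2)/2.

-17/2 - 11*log(3)/2 + log(15)/2 + 9*log(5)/2 + 3*exp(2)/2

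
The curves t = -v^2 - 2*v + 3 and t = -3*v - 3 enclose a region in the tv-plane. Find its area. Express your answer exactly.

Both boundary curves give t as a function of v, so integrate with respect to v. Setting them equal: -v^2 + v + 6 = 0, i.e. -(v - 3)*(v + 2) = 0, so they meet at v = -2, 3.
For v in [-2, 3], t = -v^2 - 2*v + 3 is on the right; area = ∫[-2,3] (-v^2 + v + 6) dv = 125/6.

125/6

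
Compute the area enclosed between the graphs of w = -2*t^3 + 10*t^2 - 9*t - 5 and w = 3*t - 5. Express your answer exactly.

37/6

Set the curves equal: -2*t^3 + 10*t^2 - 9*t - 5 = 3*t - 5, so -2*t^3 + 10*t^2 - 12*t = 0, which factors as -2*t*(t - 3)*(t - 2) = 0. The curves meet at t = 0, 2, 3.
On [0, 2], w = 3*t - 5 is on top; that piece has area ∫[0,2] (-(-2*t^3 + 10*t^2 - 12*t)) dt = 16/3.
On [2, 3], w = -2*t^3 + 10*t^2 - 9*t - 5 is on top; that piece has area ∫[2,3] (-2*t^3 + 10*t^2 - 12*t) dt = 5/6.
Total enclosed area = 16/3 + 5/6 = 37/6.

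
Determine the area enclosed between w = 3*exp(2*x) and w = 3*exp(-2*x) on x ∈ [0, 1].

-3 + 3*exp(-2)/2 + 3*exp(2)/2

On [0, 1], (3*exp(2*x)) - (3*exp(-2*x)) = 3*exp(2*x) - 3*exp(-2*x) is ≥ 0 throughout, so the area is a single integral of |3*exp(2*x) - 3*exp(-2*x)|.
∫[0,1] (3*exp(2*x) - 3*exp(-2*x)) dx = -3 + 3*exp(-2)/2 + 3*exp(2)/2.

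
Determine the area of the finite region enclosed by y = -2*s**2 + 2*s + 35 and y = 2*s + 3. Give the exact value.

Set the curves equal: -2*s**2 + 2*s + 35 = 2*s + 3, so -2*s**2 + 32 = 0, which factors as -2*(s - 4)*(s + 4) = 0. The curves meet at s = -4, 4.
On [-4, 4], y = -2*s**2 + 2*s + 35 is on top; that piece has area ∫[-4,4] (-2*s**2 + 32) ds = 512/3.

512/3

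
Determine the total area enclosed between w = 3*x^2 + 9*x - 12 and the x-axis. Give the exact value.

The curve meets the x-axis where 3*x^2 + 9*x - 12 = 0, i.e. 3*(x - 1)*(x + 4) = 0, at x = -4, 1.
On [-4, 1] the curve lies below the axis; ∫[-4,1] (3*x^2 + 9*x - 12) dx = -125/2, giving area 125/2.

125/2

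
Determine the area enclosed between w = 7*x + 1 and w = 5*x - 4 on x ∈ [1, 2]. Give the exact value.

On [1, 2], (7*x + 1) - (5*x - 4) = 2*x + 5 is ≥ 0 throughout, so the area is a single integral of |2*x + 5|.
∫[1,2] (2*x + 5) dx = 8.

8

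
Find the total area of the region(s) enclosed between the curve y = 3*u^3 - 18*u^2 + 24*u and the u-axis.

The curve meets the u-axis where 3*u^3 - 18*u^2 + 24*u = 0, i.e. 3*u*(u - 4)*(u - 2) = 0, at u = 0, 2, 4.
On [0, 2] the curve lies above the axis; ∫[0,2] (3*u^3 - 18*u^2 + 24*u) du = 12, giving area 12.
On [2, 4] the curve lies below the axis; ∫[2,4] (3*u^3 - 18*u^2 + 24*u) du = -12, giving area 12.
Total area = 12 + 12 = 24.

24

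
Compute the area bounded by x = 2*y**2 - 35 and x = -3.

Both boundary curves give x as a function of y, so integrate with respect to y. Setting them equal: 2*y**2 - 32 = 0, i.e. 2*(y - 4)*(y + 4) = 0, so they meet at y = -4, 4.
For y in [-4, 4], x = 2*y**2 - 35 is on the left; area = ∫[-4,4] (-(2*y**2 - 32)) dy = 512/3.

512/3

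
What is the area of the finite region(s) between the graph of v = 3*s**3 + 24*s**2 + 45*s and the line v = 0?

253/4

The curve meets the s-axis where 3*s**3 + 24*s**2 + 45*s = 0, i.e. 3*s*(s + 3)*(s + 5) = 0, at s = -5, -3, 0.
On [-5, -3] the curve lies above the axis; ∫[-5,-3] (3*s**3 + 24*s**2 + 45*s) ds = 16, giving area 16.
On [-3, 0] the curve lies below the axis; ∫[-3,0] (3*s**3 + 24*s**2 + 45*s) ds = -189/4, giving area 189/4.
Total area = 16 + 189/4 = 253/4.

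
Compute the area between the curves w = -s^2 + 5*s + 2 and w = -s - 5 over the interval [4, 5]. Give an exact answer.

41/3

On [4, 5], (-s^2 + 5*s + 2) - (-s - 5) = -s^2 + 6*s + 7 is ≥ 0 throughout, so the area is a single integral of |-s^2 + 6*s + 7|.
∫[4,5] (-s^2 + 6*s + 7) ds = 41/3.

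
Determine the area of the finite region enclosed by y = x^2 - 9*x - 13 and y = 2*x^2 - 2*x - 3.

Set the curves equal: x^2 - 9*x - 13 = 2*x^2 - 2*x - 3, so -x^2 - 7*x - 10 = 0, which factors as -(x + 2)*(x + 5) = 0. The curves meet at x = -5, -2.
On [-5, -2], y = x^2 - 9*x - 13 is on top; that piece has area ∫[-5,-2] (-x^2 - 7*x - 10) dx = 9/2.

9/2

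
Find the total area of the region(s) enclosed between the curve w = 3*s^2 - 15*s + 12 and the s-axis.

27/2

The curve meets the s-axis where 3*s^2 - 15*s + 12 = 0, i.e. 3*(s - 4)*(s - 1) = 0, at s = 1, 4.
On [1, 4] the curve lies below the axis; ∫[1,4] (3*s^2 - 15*s + 12) ds = -27/2, giving area 27/2.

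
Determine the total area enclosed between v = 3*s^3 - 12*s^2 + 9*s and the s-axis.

37/4

The curve meets the s-axis where 3*s^3 - 12*s^2 + 9*s = 0, i.e. 3*s*(s - 3)*(s - 1) = 0, at s = 0, 1, 3.
On [0, 1] the curve lies above the axis; ∫[0,1] (3*s^3 - 12*s^2 + 9*s) ds = 5/4, giving area 5/4.
On [1, 3] the curve lies below the axis; ∫[1,3] (3*s^3 - 12*s^2 + 9*s) ds = -8, giving area 8.
Total area = 5/4 + 8 = 37/4.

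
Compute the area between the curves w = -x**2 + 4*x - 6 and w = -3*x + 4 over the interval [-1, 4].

The difference (-x**2 + 4*x - 6) - (-3*x + 4) = -x**2 + 7*x - 10 changes sign at x = 2 inside [-1, 4], so split the integral there.
∫[-1,2] (-x**2 + 7*x - 10) dx = -45/2; the area of that piece is 45/2.
∫[2,4] (-x**2 + 7*x - 10) dx = 10/3.
Total area = 45/2 + 10/3 = 155/6.

155/6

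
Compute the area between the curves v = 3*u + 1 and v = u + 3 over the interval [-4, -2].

On [-4, -2], (3*u + 1) - (u + 3) = 2*u - 2 is ≤ 0 throughout, so the area is a single integral of |2*u - 2|.
∫[-4,-2] (2*u - 2) du = -16; the area of that piece is 16.

16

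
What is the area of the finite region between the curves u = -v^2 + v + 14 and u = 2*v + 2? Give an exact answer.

Both boundary curves give u as a function of v, so integrate with respect to v. Setting them equal: -v^2 - v + 12 = 0, i.e. -(v - 3)*(v + 4) = 0, so they meet at v = -4, 3.
For v in [-4, 3], u = -v^2 + v + 14 is on the right; area = ∫[-4,3] (-v^2 - v + 12) dv = 343/6.

343/6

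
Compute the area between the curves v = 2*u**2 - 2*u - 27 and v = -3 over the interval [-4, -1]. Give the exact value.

The difference (2*u**2 - 2*u - 27) - (-3) = 2*u**2 - 2*u - 24 changes sign at u = -3 inside [-4, -1], so split the integral there.
∫[-4,-3] (2*u**2 - 2*u - 24) du = 23/3.
∫[-3,-1] (2*u**2 - 2*u - 24) du = -68/3; the area of that piece is 68/3.
Total area = 23/3 + 68/3 = 91/3.

91/3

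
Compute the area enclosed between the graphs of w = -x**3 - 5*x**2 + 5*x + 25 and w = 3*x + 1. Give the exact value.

443/6

Set the curves equal: -x**3 - 5*x**2 + 5*x + 25 = 3*x + 1, so -x**3 - 5*x**2 + 2*x + 24 = 0, which factors as -(x - 2)*(x + 3)*(x + 4) = 0. The curves meet at x = -4, -3, 2.
On [-4, -3], w = 3*x + 1 is on top; that piece has area ∫[-4,-3] (-(-x**3 - 5*x**2 + 2*x + 24)) dx = 11/12.
On [-3, 2], w = -x**3 - 5*x**2 + 5*x + 25 is on top; that piece has area ∫[-3,2] (-x**3 - 5*x**2 + 2*x + 24) dx = 875/12.
Total enclosed area = 11/12 + 875/12 = 443/6.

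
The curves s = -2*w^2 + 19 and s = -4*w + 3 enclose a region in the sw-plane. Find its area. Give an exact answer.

72

Both boundary curves give s as a function of w, so integrate with respect to w. Setting them equal: -2*w^2 + 4*w + 16 = 0, i.e. -2*(w - 4)*(w + 2) = 0, so they meet at w = -2, 4.
For w in [-2, 4], s = -2*w^2 + 19 is on the right; area = ∫[-2,4] (-2*w^2 + 4*w + 16) dw = 72.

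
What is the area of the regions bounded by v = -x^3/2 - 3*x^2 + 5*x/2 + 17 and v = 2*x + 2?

407/8

Set the curves equal: -x^3/2 - 3*x^2 + 5*x/2 + 17 = 2*x + 2, so -x^3/2 - 3*x^2 + x/2 + 15 = 0, which factors as -(x - 2)*(x + 3)*(x + 5)/2 = 0. The curves meet at x = -5, -3, 2.
On [-5, -3], v = 2*x + 2 is on top; that piece has area ∫[-5,-3] (-(-x^3/2 - 3*x^2 + x/2 + 15)) dx = 4.
On [-3, 2], v = -x^3/2 - 3*x^2 + 5*x/2 + 17 is on top; that piece has area ∫[-3,2] (-x^3/2 - 3*x^2 + x/2 + 15) dx = 375/8.
Total enclosed area = 4 + 375/8 = 407/8.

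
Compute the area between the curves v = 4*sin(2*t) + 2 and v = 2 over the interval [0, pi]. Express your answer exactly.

8

The difference (4*sin(2*t) + 2) - (2) = 4*sin(2*t) changes sign at t = pi/2 inside [0, pi], so split the integral there.
∫[0,pi/2] (4*sin(2*t)) dt = 4.
∫[pi/2,pi] (4*sin(2*t)) dt = -4; the area of that piece is 4.
Total area = 4 + 4 = 8.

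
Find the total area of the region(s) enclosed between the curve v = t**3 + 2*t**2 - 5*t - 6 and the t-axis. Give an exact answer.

253/12

The curve meets the t-axis where t**3 + 2*t**2 - 5*t - 6 = 0, i.e. (t - 2)*(t + 1)*(t + 3) = 0, at t = -3, -1, 2.
On [-3, -1] the curve lies above the axis; ∫[-3,-1] (t**3 + 2*t**2 - 5*t - 6) dt = 16/3, giving area 16/3.
On [-1, 2] the curve lies below the axis; ∫[-1,2] (t**3 + 2*t**2 - 5*t - 6) dt = -63/4, giving area 63/4.
Total area = 16/3 + 63/4 = 253/12.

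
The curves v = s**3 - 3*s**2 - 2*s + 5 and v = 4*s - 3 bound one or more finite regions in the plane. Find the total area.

81/2

Set the curves equal: s**3 - 3*s**2 - 2*s + 5 = 4*s - 3, so s**3 - 3*s**2 - 6*s + 8 = 0, which factors as (s - 4)*(s - 1)*(s + 2) = 0. The curves meet at s = -2, 1, 4.
On [-2, 1], v = s**3 - 3*s**2 - 2*s + 5 is on top; that piece has area ∫[-2,1] (s**3 - 3*s**2 - 6*s + 8) ds = 81/4.
On [1, 4], v = 4*s - 3 is on top; that piece has area ∫[1,4] (-(s**3 - 3*s**2 - 6*s + 8)) ds = 81/4.
Total enclosed area = 81/4 + 81/4 = 81/2.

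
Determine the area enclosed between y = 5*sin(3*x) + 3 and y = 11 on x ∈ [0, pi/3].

-10/3 + 8*pi/3

On [0, pi/3], (5*sin(3*x) + 3) - (11) = 5*sin(3*x) - 8 is ≤ 0 throughout, so the area is a single integral of |5*sin(3*x) - 8|.
∫[0,pi/3] (5*sin(3*x) - 8) dx = 10/3 - 8*pi/3; the area of that piece is -10/3 + 8*pi/3.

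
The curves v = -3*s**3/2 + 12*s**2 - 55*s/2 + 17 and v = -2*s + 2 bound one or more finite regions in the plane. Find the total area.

71/4

Set the curves equal: -3*s**3/2 + 12*s**2 - 55*s/2 + 17 = -2*s + 2, so -3*s**3/2 + 12*s**2 - 51*s/2 + 15 = 0, which factors as -3*(s - 5)*(s - 2)*(s - 1)/2 = 0. The curves meet at s = 1, 2, 5.
On [1, 2], v = -2*s + 2 is on top; that piece has area ∫[1,2] (-(-3*s**3/2 + 12*s**2 - 51*s/2 + 15)) ds = 7/8.
On [2, 5], v = -3*s**3/2 + 12*s**2 - 55*s/2 + 17 is on top; that piece has area ∫[2,5] (-3*s**3/2 + 12*s**2 - 51*s/2 + 15) ds = 135/8.
Total enclosed area = 7/8 + 135/8 = 71/4.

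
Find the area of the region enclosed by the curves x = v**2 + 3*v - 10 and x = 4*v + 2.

343/6

Both boundary curves give x as a function of v, so integrate with respect to v. Setting them equal: v**2 - v - 12 = 0, i.e. (v - 4)*(v + 3) = 0, so they meet at v = -3, 4.
For v in [-3, 4], x = v**2 + 3*v - 10 is on the left; area = ∫[-3,4] (-(v**2 - v - 12)) dv = 343/6.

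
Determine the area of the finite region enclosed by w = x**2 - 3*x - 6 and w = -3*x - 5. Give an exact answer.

Set the curves equal: x**2 - 3*x - 6 = -3*x - 5, so x**2 - 1 = 0, which factors as (x - 1)*(x + 1) = 0. The curves meet at x = -1, 1.
On [-1, 1], w = -3*x - 5 is on top; that piece has area ∫[-1,1] (-(x**2 - 1)) dx = 4/3.

4/3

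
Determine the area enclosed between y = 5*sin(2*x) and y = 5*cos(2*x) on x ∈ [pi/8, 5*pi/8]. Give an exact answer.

On [pi/8, 5*pi/8], (5*sin(2*x)) - (5*cos(2*x)) = 5*sin(2*x) - 5*cos(2*x) is ≥ 0 throughout, so the area is a single integral of |5*sin(2*x) - 5*cos(2*x)|.
∫[pi/8,5*pi/8] (5*sin(2*x) - 5*cos(2*x)) dx = 5*sqrt(2).

5*sqrt(2)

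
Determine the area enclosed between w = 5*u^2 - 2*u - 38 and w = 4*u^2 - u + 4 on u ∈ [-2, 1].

243/2

On [-2, 1], (5*u^2 - 2*u - 38) - (4*u^2 - u + 4) = u^2 - u - 42 is ≤ 0 throughout, so the area is a single integral of |u^2 - u - 42|.
∫[-2,1] (u^2 - u - 42) du = -243/2; the area of that piece is 243/2.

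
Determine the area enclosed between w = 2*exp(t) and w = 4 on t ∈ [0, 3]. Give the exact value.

-18 + 8*log(2) + 2*exp(3)

The difference (2*exp(t)) - (4) = 2*exp(t) - 4 changes sign at t = log(2) inside [0, 3], so split the integral there.
∫[0,log(2)] (2*exp(t) - 4) dt = 2 - log(16); the area of that piece is -2 + log(16).
∫[log(2),3] (2*exp(t) - 4) dt = -16 + 4*log(2) + 2*exp(3).
Total area = (-2 + log(16)) + (-16 + 4*log(2) + 2*exp(3)) = -18 + 8*log(2) + 2*exp(3).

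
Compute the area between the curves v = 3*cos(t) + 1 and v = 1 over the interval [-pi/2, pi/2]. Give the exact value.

On [-pi/2, pi/2], (3*cos(t) + 1) - (1) = 3*cos(t) is ≥ 0 throughout, so the area is a single integral of |3*cos(t)|.
∫[-pi/2,pi/2] (3*cos(t)) dt = 6.

6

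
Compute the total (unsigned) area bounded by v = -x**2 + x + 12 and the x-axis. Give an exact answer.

343/6

The curve meets the x-axis where -x**2 + x + 12 = 0, i.e. -(x - 4)*(x + 3) = 0, at x = -3, 4.
On [-3, 4] the curve lies above the axis; ∫[-3,4] (-x**2 + x + 12) dx = 343/6, giving area 343/6.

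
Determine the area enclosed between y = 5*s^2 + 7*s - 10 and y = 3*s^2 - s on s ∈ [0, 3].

104/3

The difference (5*s^2 + 7*s - 10) - (3*s^2 - s) = 2*s^2 + 8*s - 10 changes sign at s = 1 inside [0, 3], so split the integral there.
∫[0,1] (2*s^2 + 8*s - 10) ds = -16/3; the area of that piece is 16/3.
∫[1,3] (2*s^2 + 8*s - 10) ds = 88/3.
Total area = 16/3 + 88/3 = 104/3.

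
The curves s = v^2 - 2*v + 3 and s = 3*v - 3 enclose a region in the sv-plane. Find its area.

Both boundary curves give s as a function of v, so integrate with respect to v. Setting them equal: v^2 - 5*v + 6 = 0, i.e. (v - 3)*(v - 2) = 0, so they meet at v = 2, 3.
For v in [2, 3], s = v^2 - 2*v + 3 is on the left; area = ∫[2,3] (-(v^2 - 5*v + 6)) dv = 1/6.

1/6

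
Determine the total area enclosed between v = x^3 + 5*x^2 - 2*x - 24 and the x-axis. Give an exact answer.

The curve meets the x-axis where x^3 + 5*x^2 - 2*x - 24 = 0, i.e. (x - 2)*(x + 3)*(x + 4) = 0, at x = -4, -3, 2.
On [-4, -3] the curve lies above the axis; ∫[-4,-3] (x^3 + 5*x^2 - 2*x - 24) dx = 11/12, giving area 11/12.
On [-3, 2] the curve lies below the axis; ∫[-3,2] (x^3 + 5*x^2 - 2*x - 24) dx = -875/12, giving area 875/12.
Total area = 11/12 + 875/12 = 443/6.

443/6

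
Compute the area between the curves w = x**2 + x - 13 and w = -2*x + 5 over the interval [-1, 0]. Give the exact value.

115/6

On [-1, 0], (x**2 + x - 13) - (-2*x + 5) = x**2 + 3*x - 18 is ≤ 0 throughout, so the area is a single integral of |x**2 + 3*x - 18|.
∫[-1,0] (x**2 + 3*x - 18) dx = -115/6; the area of that piece is 115/6.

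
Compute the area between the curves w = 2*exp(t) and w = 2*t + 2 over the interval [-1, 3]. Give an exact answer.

-16 - 2*exp(-1) + 2*exp(3)

On [-1, 3], (2*exp(t)) - (2*t + 2) = -2*t + 2*exp(t) - 2 is ≥ 0 throughout, so the area is a single integral of |-2*t + 2*exp(t) - 2|.
∫[-1,3] (-2*t + 2*exp(t) - 2) dt = -16 - 2*exp(-1) + 2*exp(3).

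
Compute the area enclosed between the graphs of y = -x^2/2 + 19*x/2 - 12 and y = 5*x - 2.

Set the curves equal: -x^2/2 + 19*x/2 - 12 = 5*x - 2, so -x^2/2 + 9*x/2 - 10 = 0, which factors as -(x - 5)*(x - 4)/2 = 0. The curves meet at x = 4, 5.
On [4, 5], y = -x^2/2 + 19*x/2 - 12 is on top; that piece has area ∫[4,5] (-x^2/2 + 9*x/2 - 10) dx = 1/12.

1/12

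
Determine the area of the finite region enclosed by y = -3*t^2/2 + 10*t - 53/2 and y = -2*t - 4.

Set the curves equal: -3*t^2/2 + 10*t - 53/2 = -2*t - 4, so -3*t^2/2 + 12*t - 45/2 = 0, which factors as -3*(t - 5)*(t - 3)/2 = 0. The curves meet at t = 3, 5.
On [3, 5], y = -3*t^2/2 + 10*t - 53/2 is on top; that piece has area ∫[3,5] (-3*t^2/2 + 12*t - 45/2) dt = 2.

2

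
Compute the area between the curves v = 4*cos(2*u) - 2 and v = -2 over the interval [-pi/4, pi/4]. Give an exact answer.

4

On [-pi/4, pi/4], (4*cos(2*u) - 2) - (-2) = 4*cos(2*u) is ≥ 0 throughout, so the area is a single integral of |4*cos(2*u)|.
∫[-pi/4,pi/4] (4*cos(2*u)) du = 4.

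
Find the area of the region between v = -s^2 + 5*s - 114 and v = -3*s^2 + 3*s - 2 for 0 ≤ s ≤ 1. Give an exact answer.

331/3

On [0, 1], (-s^2 + 5*s - 114) - (-3*s^2 + 3*s - 2) = 2*s^2 + 2*s - 112 is ≤ 0 throughout, so the area is a single integral of |2*s^2 + 2*s - 112|.
∫[0,1] (2*s^2 + 2*s - 112) ds = -331/3; the area of that piece is 331/3.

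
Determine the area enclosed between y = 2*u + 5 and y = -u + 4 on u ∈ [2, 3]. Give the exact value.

On [2, 3], (2*u + 5) - (-u + 4) = 3*u + 1 is ≥ 0 throughout, so the area is a single integral of |3*u + 1|.
∫[2,3] (3*u + 1) du = 17/2.

17/2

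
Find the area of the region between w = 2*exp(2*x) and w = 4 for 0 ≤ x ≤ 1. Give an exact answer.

-7 + 4*log(2) + exp(2)

The difference (2*exp(2*x)) - (4) = 2*exp(2*x) - 4 changes sign at x = log(2)/2 inside [0, 1], so split the integral there.
∫[0,log(2)/2] (2*exp(2*x) - 4) dx = 1 - log(4); the area of that piece is -1 + log(4).
∫[log(2)/2,1] (2*exp(2*x) - 4) dx = -6 + 2*log(2) + exp(2).
Total area = (-1 + log(4)) + (-6 + 2*log(2) + exp(2)) = -7 + 4*log(2) + exp(2).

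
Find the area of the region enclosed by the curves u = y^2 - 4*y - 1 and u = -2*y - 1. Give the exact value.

Both boundary curves give u as a function of y, so integrate with respect to y. Setting them equal: y^2 - 2*y = 0, i.e. y*(y - 2) = 0, so they meet at y = 0, 2.
For y in [0, 2], u = y^2 - 4*y - 1 is on the left; area = ∫[0,2] (-(y^2 - 2*y)) dy = 4/3.

4/3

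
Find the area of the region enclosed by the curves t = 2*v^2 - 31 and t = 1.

Both boundary curves give t as a function of v, so integrate with respect to v. Setting them equal: 2*v^2 - 32 = 0, i.e. 2*(v - 4)*(v + 4) = 0, so they meet at v = -4, 4.
For v in [-4, 4], t = 2*v^2 - 31 is on the left; area = ∫[-4,4] (-(2*v^2 - 32)) dv = 512/3.

512/3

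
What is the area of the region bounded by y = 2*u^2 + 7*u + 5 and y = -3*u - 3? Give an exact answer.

9

Set the curves equal: 2*u^2 + 7*u + 5 = -3*u - 3, so 2*u^2 + 10*u + 8 = 0, which factors as 2*(u + 1)*(u + 4) = 0. The curves meet at u = -4, -1.
On [-4, -1], y = -3*u - 3 is on top; that piece has area ∫[-4,-1] (-(2*u^2 + 10*u + 8)) du = 9.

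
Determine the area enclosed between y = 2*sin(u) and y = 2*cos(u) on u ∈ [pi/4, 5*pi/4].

4*sqrt(2)

On [pi/4, 5*pi/4], (2*sin(u)) - (2*cos(u)) = 2*sin(u) - 2*cos(u) is ≥ 0 throughout, so the area is a single integral of |2*sin(u) - 2*cos(u)|.
∫[pi/4,5*pi/4] (2*sin(u) - 2*cos(u)) du = 4*sqrt(2).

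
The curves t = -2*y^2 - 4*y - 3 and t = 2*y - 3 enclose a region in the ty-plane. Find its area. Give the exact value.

Both boundary curves give t as a function of y, so integrate with respect to y. Setting them equal: -2*y^2 - 6*y = 0, i.e. -2*y*(y + 3) = 0, so they meet at y = -3, 0.
For y in [-3, 0], t = -2*y^2 - 4*y - 3 is on the right; area = ∫[-3,0] (-2*y^2 - 6*y) dy = 9.

9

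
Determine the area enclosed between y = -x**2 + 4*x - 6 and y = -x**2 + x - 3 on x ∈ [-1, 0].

On [-1, 0], (-x**2 + 4*x - 6) - (-x**2 + x - 3) = 3*x - 3 is ≤ 0 throughout, so the area is a single integral of |3*x - 3|.
∫[-1,0] (3*x - 3) dx = -9/2; the area of that piece is 9/2.

9/2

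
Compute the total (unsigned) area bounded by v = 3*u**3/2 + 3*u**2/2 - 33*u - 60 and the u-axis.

3901/8

The curve meets the u-axis where 3*u**3/2 + 3*u**2/2 - 33*u - 60 = 0, i.e. 3*(u - 5)*(u + 2)*(u + 4)/2 = 0, at u = -4, -2, 5.
On [-4, -2] the curve lies above the axis; ∫[-4,-2] (3*u**3/2 + 3*u**2/2 - 33*u - 60) du = 16, giving area 16.
On [-2, 5] the curve lies below the axis; ∫[-2,5] (3*u**3/2 + 3*u**2/2 - 33*u - 60) du = -3773/8, giving area 3773/8.
Total area = 16 + 3773/8 = 3901/8.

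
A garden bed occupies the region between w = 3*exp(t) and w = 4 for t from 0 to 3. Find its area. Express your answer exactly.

The difference (3*exp(t)) - (4) = 3*exp(t) - 4 changes sign at t = log(4/3) inside [0, 3], so split the integral there.
∫[0,log(4/3)] (3*exp(t) - 4) dt = log(81/256) + 1; the area of that piece is -1 + log(256/81).
∫[log(4/3),3] (3*exp(t) - 4) dt = -16 - 4*log(3) + 8*log(2) + 3*exp(3).
Total area = (-1 + log(256/81)) + (-16 - 4*log(3) + 8*log(2) + 3*exp(3)) = -17 - 8*log(3) + 16*log(2) + 3*exp(3).

-17 - 8*log(3) + 16*log(2) + 3*exp(3)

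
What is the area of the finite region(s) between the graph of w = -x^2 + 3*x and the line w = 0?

9/2

The curve meets the x-axis where -x^2 + 3*x = 0, i.e. -x*(x - 3) = 0, at x = 0, 3.
On [0, 3] the curve lies above the axis; ∫[0,3] (-x^2 + 3*x) dx = 9/2, giving area 9/2.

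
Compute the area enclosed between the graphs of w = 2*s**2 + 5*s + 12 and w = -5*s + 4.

Set the curves equal: 2*s**2 + 5*s + 12 = -5*s + 4, so 2*s**2 + 10*s + 8 = 0, which factors as 2*(s + 1)*(s + 4) = 0. The curves meet at s = -4, -1.
On [-4, -1], w = -5*s + 4 is on top; that piece has area ∫[-4,-1] (-(2*s**2 + 10*s + 8)) ds = 9.

9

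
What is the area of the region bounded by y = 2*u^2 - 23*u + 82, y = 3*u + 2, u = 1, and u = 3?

220/3

On [1, 3], (2*u^2 - 23*u + 82) - (3*u + 2) = 2*u^2 - 26*u + 80 is ≥ 0 throughout, so the area is a single integral of |2*u^2 - 26*u + 80|.
∫[1,3] (2*u^2 - 26*u + 80) du = 220/3.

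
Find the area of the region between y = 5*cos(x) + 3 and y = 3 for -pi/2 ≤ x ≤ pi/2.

On [-pi/2, pi/2], (5*cos(x) + 3) - (3) = 5*cos(x) is ≥ 0 throughout, so the area is a single integral of |5*cos(x)|.
∫[-pi/2,pi/2] (5*cos(x)) dx = 10.

10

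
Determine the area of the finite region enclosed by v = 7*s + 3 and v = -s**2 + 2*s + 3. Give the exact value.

125/6

Set the curves equal: 7*s + 3 = -s**2 + 2*s + 3, so s**2 + 5*s = 0, which factors as s*(s + 5) = 0. The curves meet at s = -5, 0.
On [-5, 0], v = -s**2 + 2*s + 3 is on top; that piece has area ∫[-5,0] (-(s**2 + 5*s)) ds = 125/6.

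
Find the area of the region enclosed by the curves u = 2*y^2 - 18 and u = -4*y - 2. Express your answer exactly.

Both boundary curves give u as a function of y, so integrate with respect to y. Setting them equal: 2*y^2 + 4*y - 16 = 0, i.e. 2*(y - 2)*(y + 4) = 0, so they meet at y = -4, 2.
For y in [-4, 2], u = 2*y^2 - 18 is on the left; area = ∫[-4,2] (-(2*y^2 + 4*y - 16)) dy = 72.

72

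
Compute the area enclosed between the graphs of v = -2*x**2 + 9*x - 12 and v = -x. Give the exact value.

Set the curves equal: -2*x**2 + 9*x - 12 = -x, so -2*x**2 + 10*x - 12 = 0, which factors as -2*(x - 3)*(x - 2) = 0. The curves meet at x = 2, 3.
On [2, 3], v = -2*x**2 + 9*x - 12 is on top; that piece has area ∫[2,3] (-2*x**2 + 10*x - 12) dx = 1/3.

1/3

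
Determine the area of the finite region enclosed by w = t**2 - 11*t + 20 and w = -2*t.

Set the curves equal: t**2 - 11*t + 20 = -2*t, so t**2 - 9*t + 20 = 0, which factors as (t - 5)*(t - 4) = 0. The curves meet at t = 4, 5.
On [4, 5], w = -2*t is on top; that piece has area ∫[4,5] (-(t**2 - 9*t + 20)) dt = 1/6.

1/6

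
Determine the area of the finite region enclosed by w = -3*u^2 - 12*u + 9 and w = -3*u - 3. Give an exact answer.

Set the curves equal: -3*u^2 - 12*u + 9 = -3*u - 3, so -3*u^2 - 9*u + 12 = 0, which factors as -3*(u - 1)*(u + 4) = 0. The curves meet at u = -4, 1.
On [-4, 1], w = -3*u^2 - 12*u + 9 is on top; that piece has area ∫[-4,1] (-3*u^2 - 9*u + 12) du = 125/2.

125/2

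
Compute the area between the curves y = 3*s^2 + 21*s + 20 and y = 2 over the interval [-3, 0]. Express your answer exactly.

61/2

The difference (3*s^2 + 21*s + 20) - (2) = 3*s^2 + 21*s + 18 changes sign at s = -1 inside [-3, 0], so split the integral there.
∫[-3,-1] (3*s^2 + 21*s + 18) ds = -22; the area of that piece is 22.
∫[-1,0] (3*s^2 + 21*s + 18) ds = 17/2.
Total area = 22 + 17/2 = 61/2.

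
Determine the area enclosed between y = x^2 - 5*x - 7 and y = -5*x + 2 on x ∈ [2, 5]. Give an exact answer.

The difference (x^2 - 5*x - 7) - (-5*x + 2) = x^2 - 9 changes sign at x = 3 inside [2, 5], so split the integral there.
∫[2,3] (x^2 - 9) dx = -8/3; the area of that piece is 8/3.
∫[3,5] (x^2 - 9) dx = 44/3.
Total area = 8/3 + 44/3 = 52/3.

52/3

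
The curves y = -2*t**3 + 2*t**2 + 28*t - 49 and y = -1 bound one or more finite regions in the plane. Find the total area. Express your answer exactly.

1741/6

Set the curves equal: -2*t**3 + 2*t**2 + 28*t - 49 = -1, so -2*t**3 + 2*t**2 + 28*t - 48 = 0, which factors as -2*(t - 3)*(t - 2)*(t + 4) = 0. The curves meet at t = -4, 2, 3.
On [-4, 2], y = -1 is on top; that piece has area ∫[-4,2] (-(-2*t**3 + 2*t**2 + 28*t - 48)) dt = 288.
On [2, 3], y = -2*t**3 + 2*t**2 + 28*t - 49 is on top; that piece has area ∫[2,3] (-2*t**3 + 2*t**2 + 28*t - 48) dt = 13/6.
Total enclosed area = 288 + 13/6 = 1741/6.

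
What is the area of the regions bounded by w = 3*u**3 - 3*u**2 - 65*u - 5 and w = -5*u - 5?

2521/4

Set the curves equal: 3*u**3 - 3*u**2 - 65*u - 5 = -5*u - 5, so 3*u**3 - 3*u**2 - 60*u = 0, which factors as 3*u*(u - 5)*(u + 4) = 0. The curves meet at u = -4, 0, 5.
On [-4, 0], w = 3*u**3 - 3*u**2 - 65*u - 5 is on top; that piece has area ∫[-4,0] (3*u**3 - 3*u**2 - 60*u) du = 224.
On [0, 5], w = -5*u - 5 is on top; that piece has area ∫[0,5] (-(3*u**3 - 3*u**2 - 60*u)) du = 1625/4.
Total enclosed area = 224 + 1625/4 = 2521/4.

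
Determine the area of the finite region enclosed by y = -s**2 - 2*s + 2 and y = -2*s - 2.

Set the curves equal: -s**2 - 2*s + 2 = -2*s - 2, so -s**2 + 4 = 0, which factors as -(s - 2)*(s + 2) = 0. The curves meet at s = -2, 2.
On [-2, 2], y = -s**2 - 2*s + 2 is on top; that piece has area ∫[-2,2] (-s**2 + 4) ds = 32/3.

32/3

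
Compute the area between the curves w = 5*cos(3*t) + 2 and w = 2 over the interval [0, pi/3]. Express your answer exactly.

The difference (5*cos(3*t) + 2) - (2) = 5*cos(3*t) changes sign at t = pi/6 inside [0, pi/3], so split the integral there.
∫[0,pi/6] (5*cos(3*t)) dt = 5/3.
∫[pi/6,pi/3] (5*cos(3*t)) dt = -5/3; the area of that piece is 5/3.
Total area = 5/3 + 5/3 = 10/3.

10/3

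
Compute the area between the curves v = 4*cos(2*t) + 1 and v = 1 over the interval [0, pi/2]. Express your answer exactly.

The difference (4*cos(2*t) + 1) - (1) = 4*cos(2*t) changes sign at t = pi/4 inside [0, pi/2], so split the integral there.
∫[0,pi/4] (4*cos(2*t)) dt = 2.
∫[pi/4,pi/2] (4*cos(2*t)) dt = -2; the area of that piece is 2.
Total area = 2 + 2 = 4.

4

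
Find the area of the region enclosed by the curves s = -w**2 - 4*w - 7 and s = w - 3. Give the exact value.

Both boundary curves give s as a function of w, so integrate with respect to w. Setting them equal: -w**2 - 5*w - 4 = 0, i.e. -(w + 1)*(w + 4) = 0, so they meet at w = -4, -1.
For w in [-4, -1], s = -w**2 - 4*w - 7 is on the right; area = ∫[-4,-1] (-w**2 - 5*w - 4) dw = 9/2.

9/2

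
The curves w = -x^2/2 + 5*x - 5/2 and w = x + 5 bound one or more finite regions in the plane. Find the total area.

Set the curves equal: -x^2/2 + 5*x - 5/2 = x + 5, so -x^2/2 + 4*x - 15/2 = 0, which factors as -(x - 5)*(x - 3)/2 = 0. The curves meet at x = 3, 5.
On [3, 5], w = -x^2/2 + 5*x - 5/2 is on top; that piece has area ∫[3,5] (-x^2/2 + 4*x - 15/2) dx = 2/3.

2/3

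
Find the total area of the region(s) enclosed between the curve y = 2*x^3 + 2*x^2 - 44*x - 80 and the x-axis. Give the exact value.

The curve meets the x-axis where 2*x^3 + 2*x^2 - 44*x - 80 = 0, i.e. 2*(x - 5)*(x + 2)*(x + 4) = 0, at x = -4, -2, 5.
On [-4, -2] the curve lies above the axis; ∫[-4,-2] (2*x^3 + 2*x^2 - 44*x - 80) dx = 64/3, giving area 64/3.
On [-2, 5] the curve lies below the axis; ∫[-2,5] (2*x^3 + 2*x^2 - 44*x - 80) dx = -3773/6, giving area 3773/6.
Total area = 64/3 + 3773/6 = 3901/6.

3901/6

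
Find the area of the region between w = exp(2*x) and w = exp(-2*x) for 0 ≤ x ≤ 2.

-1 + exp(-4)/2 + exp(4)/2

On [0, 2], (exp(2*x)) - (exp(-2*x)) = exp(2*x) - exp(-2*x) is ≥ 0 throughout, so the area is a single integral of |exp(2*x) - exp(-2*x)|.
∫[0,2] (exp(2*x) - exp(-2*x)) dx = -1 + exp(-4)/2 + exp(4)/2.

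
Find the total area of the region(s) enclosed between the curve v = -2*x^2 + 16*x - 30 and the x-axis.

8/3

The curve meets the x-axis where -2*x^2 + 16*x - 30 = 0, i.e. -2*(x - 5)*(x - 3) = 0, at x = 3, 5.
On [3, 5] the curve lies above the axis; ∫[3,5] (-2*x^2 + 16*x - 30) dx = 8/3, giving area 8/3.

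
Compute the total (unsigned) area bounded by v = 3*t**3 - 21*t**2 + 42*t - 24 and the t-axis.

37/4

The curve meets the t-axis where 3*t**3 - 21*t**2 + 42*t - 24 = 0, i.e. 3*(t - 4)*(t - 2)*(t - 1) = 0, at t = 1, 2, 4.
On [1, 2] the curve lies above the axis; ∫[1,2] (3*t**3 - 21*t**2 + 42*t - 24) dt = 5/4, giving area 5/4.
On [2, 4] the curve lies below the axis; ∫[2,4] (3*t**3 - 21*t**2 + 42*t - 24) dt = -8, giving area 8.
Total area = 5/4 + 8 = 37/4.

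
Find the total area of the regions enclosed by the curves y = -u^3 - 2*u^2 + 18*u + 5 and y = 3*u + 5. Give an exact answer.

863/6

Set the curves equal: -u^3 - 2*u^2 + 18*u + 5 = 3*u + 5, so -u^3 - 2*u^2 + 15*u = 0, which factors as -u*(u - 3)*(u + 5) = 0. The curves meet at u = -5, 0, 3.
On [-5, 0], y = 3*u + 5 is on top; that piece has area ∫[-5,0] (-(-u^3 - 2*u^2 + 15*u)) du = 1375/12.
On [0, 3], y = -u^3 - 2*u^2 + 18*u + 5 is on top; that piece has area ∫[0,3] (-u^3 - 2*u^2 + 15*u) du = 117/4.
Total enclosed area = 1375/12 + 117/4 = 863/6.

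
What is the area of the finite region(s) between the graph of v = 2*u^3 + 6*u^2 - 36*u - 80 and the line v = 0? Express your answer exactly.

999/2

The curve meets the u-axis where 2*u^3 + 6*u^2 - 36*u - 80 = 0, i.e. 2*(u - 4)*(u + 2)*(u + 5) = 0, at u = -5, -2, 4.
On [-5, -2] the curve lies above the axis; ∫[-5,-2] (2*u^3 + 6*u^2 - 36*u - 80) du = 135/2, giving area 135/2.
On [-2, 4] the curve lies below the axis; ∫[-2,4] (2*u^3 + 6*u^2 - 36*u - 80) du = -432, giving area 432.
Total area = 135/2 + 432 = 999/2.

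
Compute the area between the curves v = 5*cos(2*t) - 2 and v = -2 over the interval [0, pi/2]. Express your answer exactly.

5

The difference (5*cos(2*t) - 2) - (-2) = 5*cos(2*t) changes sign at t = pi/4 inside [0, pi/2], so split the integral there.
∫[0,pi/4] (5*cos(2*t)) dt = 5/2.
∫[pi/4,pi/2] (5*cos(2*t)) dt = -5/2; the area of that piece is 5/2.
Total area = 5/2 + 5/2 = 5.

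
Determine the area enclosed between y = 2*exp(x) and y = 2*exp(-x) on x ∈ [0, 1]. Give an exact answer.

-4 + 2*exp(-1) + 2*exp(1)

On [0, 1], (2*exp(x)) - (2*exp(-x)) = 2*exp(x) - 2*exp(-x) is ≥ 0 throughout, so the area is a single integral of |2*exp(x) - 2*exp(-x)|.
∫[0,1] (2*exp(x) - 2*exp(-x)) dx = -4 + 2*exp(-1) + 2*exp(1).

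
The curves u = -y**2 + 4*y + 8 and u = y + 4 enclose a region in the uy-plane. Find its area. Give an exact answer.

125/6

Both boundary curves give u as a function of y, so integrate with respect to y. Setting them equal: -y**2 + 3*y + 4 = 0, i.e. -(y - 4)*(y + 1) = 0, so they meet at y = -1, 4.
For y in [-1, 4], u = -y**2 + 4*y + 8 is on the right; area = ∫[-1,4] (-y**2 + 3*y + 4) dy = 125/6.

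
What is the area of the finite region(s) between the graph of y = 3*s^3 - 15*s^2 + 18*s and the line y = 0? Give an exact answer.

The curve meets the s-axis where 3*s^3 - 15*s^2 + 18*s = 0, i.e. 3*s*(s - 3)*(s - 2) = 0, at s = 0, 2, 3.
On [0, 2] the curve lies above the axis; ∫[0,2] (3*s^3 - 15*s^2 + 18*s) ds = 8, giving area 8.
On [2, 3] the curve lies below the axis; ∫[2,3] (3*s^3 - 15*s^2 + 18*s) ds = -5/4, giving area 5/4.
Total area = 8 + 5/4 = 37/4.

37/4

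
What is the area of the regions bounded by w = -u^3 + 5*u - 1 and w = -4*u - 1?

81/2

Set the curves equal: -u^3 + 5*u - 1 = -4*u - 1, so -u^3 + 9*u = 0, which factors as -u*(u - 3)*(u + 3) = 0. The curves meet at u = -3, 0, 3.
On [-3, 0], w = -4*u - 1 is on top; that piece has area ∫[-3,0] (-(-u^3 + 9*u)) du = 81/4.
On [0, 3], w = -u^3 + 5*u - 1 is on top; that piece has area ∫[0,3] (-u^3 + 9*u) du = 81/4.
Total enclosed area = 81/4 + 81/4 = 81/2.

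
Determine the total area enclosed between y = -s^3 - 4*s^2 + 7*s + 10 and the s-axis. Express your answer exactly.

937/12

The curve meets the s-axis where -s^3 - 4*s^2 + 7*s + 10 = 0, i.e. -(s - 2)*(s + 1)*(s + 5) = 0, at s = -5, -1, 2.
On [-5, -1] the curve lies below the axis; ∫[-5,-1] (-s^3 - 4*s^2 + 7*s + 10) ds = -160/3, giving area 160/3.
On [-1, 2] the curve lies above the axis; ∫[-1,2] (-s^3 - 4*s^2 + 7*s + 10) ds = 99/4, giving area 99/4.
Total area = 160/3 + 99/4 = 937/12.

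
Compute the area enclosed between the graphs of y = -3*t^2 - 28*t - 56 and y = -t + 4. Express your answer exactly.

Set the curves equal: -3*t^2 - 28*t - 56 = -t + 4, so -3*t^2 - 27*t - 60 = 0, which factors as -3*(t + 4)*(t + 5) = 0. The curves meet at t = -5, -4.
On [-5, -4], y = -3*t^2 - 28*t - 56 is on top; that piece has area ∫[-5,-4] (-3*t^2 - 27*t - 60) dt = 1/2.

1/2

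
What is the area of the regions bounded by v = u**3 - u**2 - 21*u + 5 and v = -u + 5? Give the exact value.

Set the curves equal: u**3 - u**2 - 21*u + 5 = -u + 5, so u**3 - u**2 - 20*u = 0, which factors as u*(u - 5)*(u + 4) = 0. The curves meet at u = -4, 0, 5.
On [-4, 0], v = u**3 - u**2 - 21*u + 5 is on top; that piece has area ∫[-4,0] (u**3 - u**2 - 20*u) du = 224/3.
On [0, 5], v = -u + 5 is on top; that piece has area ∫[0,5] (-(u**3 - u**2 - 20*u)) du = 1625/12.
Total enclosed area = 224/3 + 1625/12 = 2521/12.

2521/12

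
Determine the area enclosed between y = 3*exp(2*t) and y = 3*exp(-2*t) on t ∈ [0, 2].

On [0, 2], (3*exp(2*t)) - (3*exp(-2*t)) = 3*exp(2*t) - 3*exp(-2*t) is ≥ 0 throughout, so the area is a single integral of |3*exp(2*t) - 3*exp(-2*t)|.
∫[0,2] (3*exp(2*t) - 3*exp(-2*t)) dt = -3 + 3*exp(-4)/2 + 3*exp(4)/2.

-3 + 3*exp(-4)/2 + 3*exp(4)/2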